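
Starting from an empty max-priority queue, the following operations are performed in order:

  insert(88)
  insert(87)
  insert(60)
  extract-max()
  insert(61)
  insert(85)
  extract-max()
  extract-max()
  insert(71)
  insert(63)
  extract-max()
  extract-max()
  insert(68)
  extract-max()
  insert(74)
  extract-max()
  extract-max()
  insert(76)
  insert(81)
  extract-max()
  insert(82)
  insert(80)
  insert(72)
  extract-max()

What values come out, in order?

88 → 87 → 85 → 71 → 63 → 68 → 74 → 61 → 81 → 82

insert 88 → {88}
insert 87 → {88, 87}
insert 60 → {88, 87, 60}
extract-max → 88; now {87, 60}
insert 61 → {87, 61, 60}
insert 85 → {87, 85, 61, 60}
extract-max → 87; now {85, 61, 60}
extract-max → 85; now {61, 60}
insert 71 → {71, 61, 60}
insert 63 → {71, 63, 61, 60}
extract-max → 71; now {63, 61, 60}
extract-max → 63; now {61, 60}
insert 68 → {68, 61, 60}
extract-max → 68; now {61, 60}
insert 74 → {74, 61, 60}
extract-max → 74; now {61, 60}
extract-max → 61; now {60}
insert 76 → {76, 60}
insert 81 → {81, 76, 60}
extract-max → 81; now {76, 60}
insert 82 → {82, 76, 60}
insert 80 → {82, 80, 76, 60}
insert 72 → {82, 80, 76, 72, 60}
extract-max → 82; now {80, 76, 72, 60}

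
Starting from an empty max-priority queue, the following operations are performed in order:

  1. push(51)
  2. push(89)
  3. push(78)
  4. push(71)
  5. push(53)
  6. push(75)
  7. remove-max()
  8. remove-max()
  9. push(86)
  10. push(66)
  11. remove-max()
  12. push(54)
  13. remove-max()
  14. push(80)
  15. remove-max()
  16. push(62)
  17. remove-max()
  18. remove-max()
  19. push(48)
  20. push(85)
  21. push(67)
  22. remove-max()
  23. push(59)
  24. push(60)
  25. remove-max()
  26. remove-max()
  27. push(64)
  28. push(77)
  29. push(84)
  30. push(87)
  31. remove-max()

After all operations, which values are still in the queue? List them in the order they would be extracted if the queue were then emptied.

84, 77, 64, 60, 59, 54, 53, 51, 48

insert 51 → {51}
insert 89 → {89, 51}
insert 78 → {89, 78, 51}
insert 71 → {89, 78, 71, 51}
insert 53 → {89, 78, 71, 53, 51}
insert 75 → {89, 78, 75, 71, 53, 51}
remove-max → 89; now {78, 75, 71, 53, 51}
remove-max → 78; now {75, 71, 53, 51}
insert 86 → {86, 75, 71, 53, 51}
insert 66 → {86, 75, 71, 66, 53, 51}
remove-max → 86; now {75, 71, 66, 53, 51}
insert 54 → {75, 71, 66, 54, 53, 51}
remove-max → 75; now {71, 66, 54, 53, 51}
insert 80 → {80, 71, 66, 54, 53, 51}
remove-max → 80; now {71, 66, 54, 53, 51}
insert 62 → {71, 66, 62, 54, 53, 51}
remove-max → 71; now {66, 62, 54, 53, 51}
remove-max → 66; now {62, 54, 53, 51}
insert 48 → {62, 54, 53, 51, 48}
insert 85 → {85, 62, 54, 53, 51, 48}
insert 67 → {85, 67, 62, 54, 53, 51, 48}
remove-max → 85; now {67, 62, 54, 53, 51, 48}
insert 59 → {67, 62, 59, 54, 53, 51, 48}
insert 60 → {67, 62, 60, 59, 54, 53, 51, 48}
remove-max → 67; now {62, 60, 59, 54, 53, 51, 48}
remove-max → 62; now {60, 59, 54, 53, 51, 48}
insert 64 → {64, 60, 59, 54, 53, 51, 48}
insert 77 → {77, 64, 60, 59, 54, 53, 51, 48}
insert 84 → {84, 77, 64, 60, 59, 54, 53, 51, 48}
insert 87 → {87, 84, 77, 64, 60, 59, 54, 53, 51, 48}
remove-max → 87; now {84, 77, 64, 60, 59, 54, 53, 51, 48}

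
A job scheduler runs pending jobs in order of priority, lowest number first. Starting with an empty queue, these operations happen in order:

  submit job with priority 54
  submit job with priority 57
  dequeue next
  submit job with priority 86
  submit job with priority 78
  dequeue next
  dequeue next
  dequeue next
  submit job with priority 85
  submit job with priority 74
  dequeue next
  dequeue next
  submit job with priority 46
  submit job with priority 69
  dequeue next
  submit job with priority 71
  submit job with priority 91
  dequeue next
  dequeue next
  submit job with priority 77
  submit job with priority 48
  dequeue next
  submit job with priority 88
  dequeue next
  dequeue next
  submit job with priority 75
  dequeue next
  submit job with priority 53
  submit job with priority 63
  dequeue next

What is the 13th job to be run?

75

insert 54 → {54}
insert 57 → {54, 57}
dequeue next → 54; now {57}
insert 86 → {57, 86}
insert 78 → {57, 78, 86}
dequeue next → 57; now {78, 86}
dequeue next → 78; now {86}
dequeue next → 86; now {}
insert 85 → {85}
insert 74 → {74, 85}
dequeue next → 74; now {85}
dequeue next → 85; now {}
insert 46 → {46}
insert 69 → {46, 69}
dequeue next → 46; now {69}
insert 71 → {69, 71}
insert 91 → {69, 71, 91}
dequeue next → 69; now {71, 91}
dequeue next → 71; now {91}
insert 77 → {77, 91}
insert 48 → {48, 77, 91}
dequeue next → 48; now {77, 91}
insert 88 → {77, 88, 91}
dequeue next → 77; now {88, 91}
dequeue next → 88; now {91}
insert 75 → {75, 91}
dequeue next → 75; now {91}
insert 53 → {53, 91}
insert 63 → {53, 63, 91}
dequeue next → 53; now {63, 91}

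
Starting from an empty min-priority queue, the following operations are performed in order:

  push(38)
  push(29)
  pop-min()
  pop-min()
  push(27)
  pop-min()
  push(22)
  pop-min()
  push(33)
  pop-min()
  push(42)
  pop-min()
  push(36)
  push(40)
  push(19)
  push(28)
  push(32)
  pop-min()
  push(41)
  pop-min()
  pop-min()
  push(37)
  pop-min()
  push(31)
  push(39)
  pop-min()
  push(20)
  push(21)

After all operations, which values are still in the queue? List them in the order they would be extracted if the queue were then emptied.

insert 38 → {38}
insert 29 → {29, 38}
pop-min → 29; now {38}
pop-min → 38; now {}
insert 27 → {27}
pop-min → 27; now {}
insert 22 → {22}
pop-min → 22; now {}
insert 33 → {33}
pop-min → 33; now {}
insert 42 → {42}
pop-min → 42; now {}
insert 36 → {36}
insert 40 → {36, 40}
insert 19 → {19, 36, 40}
insert 28 → {19, 28, 36, 40}
insert 32 → {19, 28, 32, 36, 40}
pop-min → 19; now {28, 32, 36, 40}
insert 41 → {28, 32, 36, 40, 41}
pop-min → 28; now {32, 36, 40, 41}
pop-min → 32; now {36, 40, 41}
insert 37 → {36, 37, 40, 41}
pop-min → 36; now {37, 40, 41}
insert 31 → {31, 37, 40, 41}
insert 39 → {31, 37, 39, 40, 41}
pop-min → 31; now {37, 39, 40, 41}
insert 20 → {20, 37, 39, 40, 41}
insert 21 → {20, 21, 37, 39, 40, 41}

20 → 21 → 37 → 39 → 40 → 41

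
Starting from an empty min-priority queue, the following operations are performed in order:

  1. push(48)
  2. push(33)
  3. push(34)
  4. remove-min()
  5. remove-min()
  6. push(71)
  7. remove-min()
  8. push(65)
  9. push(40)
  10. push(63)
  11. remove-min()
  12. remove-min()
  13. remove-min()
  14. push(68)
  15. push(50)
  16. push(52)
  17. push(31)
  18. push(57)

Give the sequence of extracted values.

33 → 34 → 48 → 40 → 63 → 65

insert 48 → {48}
insert 33 → {33, 48}
insert 34 → {33, 34, 48}
remove-min → 33; now {34, 48}
remove-min → 34; now {48}
insert 71 → {48, 71}
remove-min → 48; now {71}
insert 65 → {65, 71}
insert 40 → {40, 65, 71}
insert 63 → {40, 63, 65, 71}
remove-min → 40; now {63, 65, 71}
remove-min → 63; now {65, 71}
remove-min → 65; now {71}
insert 68 → {68, 71}
insert 50 → {50, 68, 71}
insert 52 → {50, 52, 68, 71}
insert 31 → {31, 50, 52, 68, 71}
insert 57 → {31, 50, 52, 57, 68, 71}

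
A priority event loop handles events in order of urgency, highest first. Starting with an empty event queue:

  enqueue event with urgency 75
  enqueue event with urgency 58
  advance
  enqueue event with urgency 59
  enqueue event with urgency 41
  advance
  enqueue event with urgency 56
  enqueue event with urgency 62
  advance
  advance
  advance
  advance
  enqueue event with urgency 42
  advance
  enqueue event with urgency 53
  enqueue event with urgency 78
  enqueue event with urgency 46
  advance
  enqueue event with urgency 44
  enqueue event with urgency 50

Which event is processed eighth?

insert 75 → {75}
insert 58 → {75, 58}
advance → 75; now {58}
insert 59 → {59, 58}
insert 41 → {59, 58, 41}
advance → 59; now {58, 41}
insert 56 → {58, 56, 41}
insert 62 → {62, 58, 56, 41}
advance → 62; now {58, 56, 41}
advance → 58; now {56, 41}
advance → 56; now {41}
advance → 41; now {}
insert 42 → {42}
advance → 42; now {}
insert 53 → {53}
insert 78 → {78, 53}
insert 46 → {78, 53, 46}
advance → 78; now {53, 46}
insert 44 → {53, 46, 44}
insert 50 → {53, 50, 46, 44}

78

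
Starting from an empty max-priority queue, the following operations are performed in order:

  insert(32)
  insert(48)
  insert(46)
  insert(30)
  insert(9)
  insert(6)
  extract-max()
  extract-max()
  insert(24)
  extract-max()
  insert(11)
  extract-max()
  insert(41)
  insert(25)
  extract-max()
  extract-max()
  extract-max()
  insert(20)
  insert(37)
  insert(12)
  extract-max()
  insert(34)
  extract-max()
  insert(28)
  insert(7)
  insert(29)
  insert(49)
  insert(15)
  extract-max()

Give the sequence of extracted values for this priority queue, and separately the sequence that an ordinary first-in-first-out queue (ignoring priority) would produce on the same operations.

priority queue: 48, 46, 32, 30, 41, 25, 24, 37, 34, 49; FIFO queue: 32 → 48 → 46 → 30 → 9 → 6 → 24 → 11 → 41 → 25

insert 32 → {32}
insert 48 → {48, 32}
insert 46 → {48, 46, 32}
insert 30 → {48, 46, 32, 30}
insert 9 → {48, 46, 32, 30, 9}
insert 6 → {48, 46, 32, 30, 9, 6}
extract-max → 48; now {46, 32, 30, 9, 6}
extract-max → 46; now {32, 30, 9, 6}
insert 24 → {32, 30, 24, 9, 6}
extract-max → 32; now {30, 24, 9, 6}
insert 11 → {30, 24, 11, 9, 6}
extract-max → 30; now {24, 11, 9, 6}
insert 41 → {41, 24, 11, 9, 6}
insert 25 → {41, 25, 24, 11, 9, 6}
extract-max → 41; now {25, 24, 11, 9, 6}
extract-max → 25; now {24, 11, 9, 6}
extract-max → 24; now {11, 9, 6}
insert 20 → {20, 11, 9, 6}
insert 37 → {37, 20, 11, 9, 6}
insert 12 → {37, 20, 12, 11, 9, 6}
extract-max → 37; now {20, 12, 11, 9, 6}
insert 34 → {34, 20, 12, 11, 9, 6}
extract-max → 34; now {20, 12, 11, 9, 6}
insert 28 → {28, 20, 12, 11, 9, 6}
insert 7 → {28, 20, 12, 11, 9, 7, 6}
insert 29 → {29, 28, 20, 12, 11, 9, 7, 6}
insert 49 → {49, 29, 28, 20, 12, 11, 9, 7, 6}
insert 15 → {49, 29, 28, 20, 15, 12, 11, 9, 7, 6}
extract-max → 49; now {29, 28, 20, 15, 12, 11, 9, 7, 6}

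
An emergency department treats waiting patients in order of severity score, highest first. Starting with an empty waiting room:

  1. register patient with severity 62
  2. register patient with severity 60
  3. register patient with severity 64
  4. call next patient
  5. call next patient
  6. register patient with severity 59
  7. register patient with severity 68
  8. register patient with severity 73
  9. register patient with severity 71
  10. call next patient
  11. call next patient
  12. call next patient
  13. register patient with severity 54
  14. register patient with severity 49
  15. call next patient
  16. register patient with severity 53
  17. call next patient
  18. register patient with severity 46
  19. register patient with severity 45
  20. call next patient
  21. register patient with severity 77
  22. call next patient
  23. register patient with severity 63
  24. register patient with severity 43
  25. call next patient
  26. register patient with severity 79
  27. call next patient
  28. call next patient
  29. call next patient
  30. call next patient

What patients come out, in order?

insert 62 → {62}
insert 60 → {62, 60}
insert 64 → {64, 62, 60}
call next patient → 64; now {62, 60}
call next patient → 62; now {60}
insert 59 → {60, 59}
insert 68 → {68, 60, 59}
insert 73 → {73, 68, 60, 59}
insert 71 → {73, 71, 68, 60, 59}
call next patient → 73; now {71, 68, 60, 59}
call next patient → 71; now {68, 60, 59}
call next patient → 68; now {60, 59}
insert 54 → {60, 59, 54}
insert 49 → {60, 59, 54, 49}
call next patient → 60; now {59, 54, 49}
insert 53 → {59, 54, 53, 49}
call next patient → 59; now {54, 53, 49}
insert 46 → {54, 53, 49, 46}
insert 45 → {54, 53, 49, 46, 45}
call next patient → 54; now {53, 49, 46, 45}
insert 77 → {77, 53, 49, 46, 45}
call next patient → 77; now {53, 49, 46, 45}
insert 63 → {63, 53, 49, 46, 45}
insert 43 → {63, 53, 49, 46, 45, 43}
call next patient → 63; now {53, 49, 46, 45, 43}
insert 79 → {79, 53, 49, 46, 45, 43}
call next patient → 79; now {53, 49, 46, 45, 43}
call next patient → 53; now {49, 46, 45, 43}
call next patient → 49; now {46, 45, 43}
call next patient → 46; now {45, 43}

64, 62, 73, 71, 68, 60, 59, 54, 77, 63, 79, 53, 49, 46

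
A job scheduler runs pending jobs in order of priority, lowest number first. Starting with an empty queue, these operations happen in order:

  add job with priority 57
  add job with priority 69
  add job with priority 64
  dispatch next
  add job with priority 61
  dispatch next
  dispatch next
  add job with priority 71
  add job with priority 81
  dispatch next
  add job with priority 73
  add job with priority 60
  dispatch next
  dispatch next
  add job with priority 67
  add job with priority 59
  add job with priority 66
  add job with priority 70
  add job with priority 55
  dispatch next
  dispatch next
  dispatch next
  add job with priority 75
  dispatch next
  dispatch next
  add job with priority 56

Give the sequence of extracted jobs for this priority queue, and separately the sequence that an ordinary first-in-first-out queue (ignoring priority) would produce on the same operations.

insert 57 → {57}
insert 69 → {57, 69}
insert 64 → {57, 64, 69}
dispatch next → 57; now {64, 69}
insert 61 → {61, 64, 69}
dispatch next → 61; now {64, 69}
dispatch next → 64; now {69}
insert 71 → {69, 71}
insert 81 → {69, 71, 81}
dispatch next → 69; now {71, 81}
insert 73 → {71, 73, 81}
insert 60 → {60, 71, 73, 81}
dispatch next → 60; now {71, 73, 81}
dispatch next → 71; now {73, 81}
insert 67 → {67, 73, 81}
insert 59 → {59, 67, 73, 81}
insert 66 → {59, 66, 67, 73, 81}
insert 70 → {59, 66, 67, 70, 73, 81}
insert 55 → {55, 59, 66, 67, 70, 73, 81}
dispatch next → 55; now {59, 66, 67, 70, 73, 81}
dispatch next → 59; now {66, 67, 70, 73, 81}
dispatch next → 66; now {67, 70, 73, 81}
insert 75 → {67, 70, 73, 75, 81}
dispatch next → 67; now {70, 73, 75, 81}
dispatch next → 70; now {73, 75, 81}
insert 56 → {56, 73, 75, 81}

priority queue: 57 → 61 → 64 → 69 → 60 → 71 → 55 → 59 → 66 → 67 → 70; FIFO queue: [57, 69, 64, 61, 71, 81, 73, 60, 67, 59, 66]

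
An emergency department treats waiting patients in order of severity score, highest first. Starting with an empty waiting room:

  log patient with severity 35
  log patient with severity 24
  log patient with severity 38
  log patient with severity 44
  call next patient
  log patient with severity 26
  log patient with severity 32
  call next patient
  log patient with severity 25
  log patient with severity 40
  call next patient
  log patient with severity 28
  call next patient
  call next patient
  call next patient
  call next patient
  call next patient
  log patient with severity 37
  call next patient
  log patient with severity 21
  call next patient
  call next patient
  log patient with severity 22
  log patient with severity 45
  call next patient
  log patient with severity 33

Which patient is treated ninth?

insert 35 → {35}
insert 24 → {35, 24}
insert 38 → {38, 35, 24}
insert 44 → {44, 38, 35, 24}
call next patient → 44; now {38, 35, 24}
insert 26 → {38, 35, 26, 24}
insert 32 → {38, 35, 32, 26, 24}
call next patient → 38; now {35, 32, 26, 24}
insert 25 → {35, 32, 26, 25, 24}
insert 40 → {40, 35, 32, 26, 25, 24}
call next patient → 40; now {35, 32, 26, 25, 24}
insert 28 → {35, 32, 28, 26, 25, 24}
call next patient → 35; now {32, 28, 26, 25, 24}
call next patient → 32; now {28, 26, 25, 24}
call next patient → 28; now {26, 25, 24}
call next patient → 26; now {25, 24}
call next patient → 25; now {24}
insert 37 → {37, 24}
call next patient → 37; now {24}
insert 21 → {24, 21}
call next patient → 24; now {21}
call next patient → 21; now {}
insert 22 → {22}
insert 45 → {45, 22}
call next patient → 45; now {22}
insert 33 → {33, 22}

37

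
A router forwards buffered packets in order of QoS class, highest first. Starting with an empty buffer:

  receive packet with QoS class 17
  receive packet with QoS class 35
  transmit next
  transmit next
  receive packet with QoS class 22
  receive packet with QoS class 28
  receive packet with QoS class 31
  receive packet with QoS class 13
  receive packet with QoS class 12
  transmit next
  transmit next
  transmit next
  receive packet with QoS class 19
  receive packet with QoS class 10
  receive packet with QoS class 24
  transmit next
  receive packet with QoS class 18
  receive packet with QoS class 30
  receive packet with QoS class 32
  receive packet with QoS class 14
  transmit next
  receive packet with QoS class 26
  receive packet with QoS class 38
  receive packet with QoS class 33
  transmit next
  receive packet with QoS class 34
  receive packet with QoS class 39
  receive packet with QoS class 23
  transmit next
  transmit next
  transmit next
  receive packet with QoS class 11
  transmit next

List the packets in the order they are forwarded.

insert 17 → {17}
insert 35 → {35, 17}
transmit next → 35; now {17}
transmit next → 17; now {}
insert 22 → {22}
insert 28 → {28, 22}
insert 31 → {31, 28, 22}
insert 13 → {31, 28, 22, 13}
insert 12 → {31, 28, 22, 13, 12}
transmit next → 31; now {28, 22, 13, 12}
transmit next → 28; now {22, 13, 12}
transmit next → 22; now {13, 12}
insert 19 → {19, 13, 12}
insert 10 → {19, 13, 12, 10}
insert 24 → {24, 19, 13, 12, 10}
transmit next → 24; now {19, 13, 12, 10}
insert 18 → {19, 18, 13, 12, 10}
insert 30 → {30, 19, 18, 13, 12, 10}
insert 32 → {32, 30, 19, 18, 13, 12, 10}
insert 14 → {32, 30, 19, 18, 14, 13, 12, 10}
transmit next → 32; now {30, 19, 18, 14, 13, 12, 10}
insert 26 → {30, 26, 19, 18, 14, 13, 12, 10}
insert 38 → {38, 30, 26, 19, 18, 14, 13, 12, 10}
insert 33 → {38, 33, 30, 26, 19, 18, 14, 13, 12, 10}
transmit next → 38; now {33, 30, 26, 19, 18, 14, 13, 12, 10}
insert 34 → {34, 33, 30, 26, 19, 18, 14, 13, 12, 10}
insert 39 → {39, 34, 33, 30, 26, 19, 18, 14, 13, 12, 10}
insert 23 → {39, 34, 33, 30, 26, 23, 19, 18, 14, 13, 12, 10}
transmit next → 39; now {34, 33, 30, 26, 23, 19, 18, 14, 13, 12, 10}
transmit next → 34; now {33, 30, 26, 23, 19, 18, 14, 13, 12, 10}
transmit next → 33; now {30, 26, 23, 19, 18, 14, 13, 12, 10}
insert 11 → {30, 26, 23, 19, 18, 14, 13, 12, 11, 10}
transmit next → 30; now {26, 23, 19, 18, 14, 13, 12, 11, 10}

35, 17, 31, 28, 22, 24, 32, 38, 39, 34, 33, 30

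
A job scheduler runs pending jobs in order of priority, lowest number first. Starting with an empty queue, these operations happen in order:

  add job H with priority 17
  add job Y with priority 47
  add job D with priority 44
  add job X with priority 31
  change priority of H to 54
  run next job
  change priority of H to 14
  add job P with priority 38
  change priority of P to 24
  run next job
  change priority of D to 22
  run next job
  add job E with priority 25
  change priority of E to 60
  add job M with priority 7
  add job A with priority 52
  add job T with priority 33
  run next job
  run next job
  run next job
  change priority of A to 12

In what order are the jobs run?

add H (priority 17) → {H:17}
add Y (priority 47) → {H:17, Y:47}
add D (priority 44) → {H:17, D:44, Y:47}
add X (priority 31) → {H:17, X:31, D:44, Y:47}
update H to priority 54 → {X:31, D:44, Y:47, H:54}
run next job → X; now {D:44, Y:47, H:54}
update H to priority 14 → {H:14, D:44, Y:47}
add P (priority 38) → {H:14, P:38, D:44, Y:47}
update P to priority 24 → {H:14, P:24, D:44, Y:47}
run next job → H; now {P:24, D:44, Y:47}
update D to priority 22 → {D:22, P:24, Y:47}
run next job → D; now {P:24, Y:47}
add E (priority 25) → {P:24, E:25, Y:47}
update E to priority 60 → {P:24, Y:47, E:60}
add M (priority 7) → {M:7, P:24, Y:47, E:60}
add A (priority 52) → {M:7, P:24, Y:47, A:52, E:60}
add T (priority 33) → {M:7, P:24, T:33, Y:47, A:52, E:60}
run next job → M; now {P:24, T:33, Y:47, A:52, E:60}
run next job → P; now {T:33, Y:47, A:52, E:60}
run next job → T; now {Y:47, A:52, E:60}
update A to priority 12 → {A:12, Y:47, E:60}

X → H → D → M → P → T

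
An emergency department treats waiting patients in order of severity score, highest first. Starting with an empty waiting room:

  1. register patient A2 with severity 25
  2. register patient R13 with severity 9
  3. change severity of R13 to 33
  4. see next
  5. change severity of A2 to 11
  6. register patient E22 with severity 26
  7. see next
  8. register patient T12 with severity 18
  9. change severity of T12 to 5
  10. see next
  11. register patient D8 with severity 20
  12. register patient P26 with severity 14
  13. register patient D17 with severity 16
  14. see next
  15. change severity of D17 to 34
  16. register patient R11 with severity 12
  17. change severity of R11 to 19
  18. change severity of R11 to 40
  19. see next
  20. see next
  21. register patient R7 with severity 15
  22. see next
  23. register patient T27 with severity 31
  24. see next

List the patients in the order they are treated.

add A2 (severity 25) → {A2:25}
add R13 (severity 9) → {A2:25, R13:9}
update R13 to severity 33 → {R13:33, A2:25}
see next → R13; now {A2:25}
update A2 to severity 11 → {A2:11}
add E22 (severity 26) → {E22:26, A2:11}
see next → E22; now {A2:11}
add T12 (severity 18) → {T12:18, A2:11}
update T12 to severity 5 → {A2:11, T12:5}
see next → A2; now {T12:5}
add D8 (severity 20) → {D8:20, T12:5}
add P26 (severity 14) → {D8:20, P26:14, T12:5}
add D17 (severity 16) → {D8:20, D17:16, P26:14, T12:5}
see next → D8; now {D17:16, P26:14, T12:5}
update D17 to severity 34 → {D17:34, P26:14, T12:5}
add R11 (severity 12) → {D17:34, P26:14, R11:12, T12:5}
update R11 to severity 19 → {D17:34, R11:19, P26:14, T12:5}
update R11 to severity 40 → {R11:40, D17:34, P26:14, T12:5}
see next → R11; now {D17:34, P26:14, T12:5}
see next → D17; now {P26:14, T12:5}
add R7 (severity 15) → {R7:15, P26:14, T12:5}
see next → R7; now {P26:14, T12:5}
add T27 (severity 31) → {T27:31, P26:14, T12:5}
see next → T27; now {P26:14, T12:5}

R13, E22, A2, D8, R11, D17, R7, T27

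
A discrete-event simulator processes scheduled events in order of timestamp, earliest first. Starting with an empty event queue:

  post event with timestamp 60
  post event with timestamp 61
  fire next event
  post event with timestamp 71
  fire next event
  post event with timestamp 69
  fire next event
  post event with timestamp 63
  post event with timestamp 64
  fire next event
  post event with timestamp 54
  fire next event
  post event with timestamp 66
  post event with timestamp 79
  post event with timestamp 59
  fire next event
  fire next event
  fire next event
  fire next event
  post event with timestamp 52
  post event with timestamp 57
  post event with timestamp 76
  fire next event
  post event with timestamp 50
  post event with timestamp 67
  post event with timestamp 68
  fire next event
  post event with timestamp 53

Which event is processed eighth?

66

insert 60 → {60}
insert 61 → {60, 61}
fire next event → 60; now {61}
insert 71 → {61, 71}
fire next event → 61; now {71}
insert 69 → {69, 71}
fire next event → 69; now {71}
insert 63 → {63, 71}
insert 64 → {63, 64, 71}
fire next event → 63; now {64, 71}
insert 54 → {54, 64, 71}
fire next event → 54; now {64, 71}
insert 66 → {64, 66, 71}
insert 79 → {64, 66, 71, 79}
insert 59 → {59, 64, 66, 71, 79}
fire next event → 59; now {64, 66, 71, 79}
fire next event → 64; now {66, 71, 79}
fire next event → 66; now {71, 79}
fire next event → 71; now {79}
insert 52 → {52, 79}
insert 57 → {52, 57, 79}
insert 76 → {52, 57, 76, 79}
fire next event → 52; now {57, 76, 79}
insert 50 → {50, 57, 76, 79}
insert 67 → {50, 57, 67, 76, 79}
insert 68 → {50, 57, 67, 68, 76, 79}
fire next event → 50; now {57, 67, 68, 76, 79}
insert 53 → {53, 57, 67, 68, 76, 79}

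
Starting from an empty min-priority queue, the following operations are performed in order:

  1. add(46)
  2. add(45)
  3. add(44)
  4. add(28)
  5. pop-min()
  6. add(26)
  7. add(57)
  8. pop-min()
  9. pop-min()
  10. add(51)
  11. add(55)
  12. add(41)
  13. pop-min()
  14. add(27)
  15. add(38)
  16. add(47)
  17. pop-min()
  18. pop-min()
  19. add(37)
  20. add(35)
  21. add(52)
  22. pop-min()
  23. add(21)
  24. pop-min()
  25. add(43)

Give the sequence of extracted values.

28, 26, 44, 41, 27, 38, 35, 21

insert 46 → {46}
insert 45 → {45, 46}
insert 44 → {44, 45, 46}
insert 28 → {28, 44, 45, 46}
pop-min → 28; now {44, 45, 46}
insert 26 → {26, 44, 45, 46}
insert 57 → {26, 44, 45, 46, 57}
pop-min → 26; now {44, 45, 46, 57}
pop-min → 44; now {45, 46, 57}
insert 51 → {45, 46, 51, 57}
insert 55 → {45, 46, 51, 55, 57}
insert 41 → {41, 45, 46, 51, 55, 57}
pop-min → 41; now {45, 46, 51, 55, 57}
insert 27 → {27, 45, 46, 51, 55, 57}
insert 38 → {27, 38, 45, 46, 51, 55, 57}
insert 47 → {27, 38, 45, 46, 47, 51, 55, 57}
pop-min → 27; now {38, 45, 46, 47, 51, 55, 57}
pop-min → 38; now {45, 46, 47, 51, 55, 57}
insert 37 → {37, 45, 46, 47, 51, 55, 57}
insert 35 → {35, 37, 45, 46, 47, 51, 55, 57}
insert 52 → {35, 37, 45, 46, 47, 51, 52, 55, 57}
pop-min → 35; now {37, 45, 46, 47, 51, 52, 55, 57}
insert 21 → {21, 37, 45, 46, 47, 51, 52, 55, 57}
pop-min → 21; now {37, 45, 46, 47, 51, 52, 55, 57}
insert 43 → {37, 43, 45, 46, 47, 51, 52, 55, 57}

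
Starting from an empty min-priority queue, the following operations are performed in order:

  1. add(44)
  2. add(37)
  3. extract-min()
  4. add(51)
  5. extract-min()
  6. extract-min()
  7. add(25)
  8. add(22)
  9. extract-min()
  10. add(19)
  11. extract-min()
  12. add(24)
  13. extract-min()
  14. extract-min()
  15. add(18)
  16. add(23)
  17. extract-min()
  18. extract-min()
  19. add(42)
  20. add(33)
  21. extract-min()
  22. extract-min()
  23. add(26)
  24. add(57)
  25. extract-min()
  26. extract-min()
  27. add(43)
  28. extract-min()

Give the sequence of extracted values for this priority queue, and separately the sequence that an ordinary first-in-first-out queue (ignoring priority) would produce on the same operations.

priority queue: [37, 44, 51, 22, 19, 24, 25, 18, 23, 33, 42, 26, 57, 43]; FIFO queue: 44 → 37 → 51 → 25 → 22 → 19 → 24 → 18 → 23 → 42 → 33 → 26 → 57 → 43

insert 44 → {44}
insert 37 → {37, 44}
extract-min → 37; now {44}
insert 51 → {44, 51}
extract-min → 44; now {51}
extract-min → 51; now {}
insert 25 → {25}
insert 22 → {22, 25}
extract-min → 22; now {25}
insert 19 → {19, 25}
extract-min → 19; now {25}
insert 24 → {24, 25}
extract-min → 24; now {25}
extract-min → 25; now {}
insert 18 → {18}
insert 23 → {18, 23}
extract-min → 18; now {23}
extract-min → 23; now {}
insert 42 → {42}
insert 33 → {33, 42}
extract-min → 33; now {42}
extract-min → 42; now {}
insert 26 → {26}
insert 57 → {26, 57}
extract-min → 26; now {57}
extract-min → 57; now {}
insert 43 → {43}
extract-min → 43; now {}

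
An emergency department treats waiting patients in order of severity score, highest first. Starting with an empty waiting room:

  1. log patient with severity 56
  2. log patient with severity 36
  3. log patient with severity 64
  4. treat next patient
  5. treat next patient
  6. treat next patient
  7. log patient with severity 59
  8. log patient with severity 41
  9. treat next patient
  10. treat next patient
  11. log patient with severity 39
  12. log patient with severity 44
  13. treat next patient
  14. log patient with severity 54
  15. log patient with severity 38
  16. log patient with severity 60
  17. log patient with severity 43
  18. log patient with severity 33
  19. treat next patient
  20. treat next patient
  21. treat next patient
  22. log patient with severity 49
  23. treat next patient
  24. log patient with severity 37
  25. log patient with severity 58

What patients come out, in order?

insert 56 → {56}
insert 36 → {56, 36}
insert 64 → {64, 56, 36}
treat next patient → 64; now {56, 36}
treat next patient → 56; now {36}
treat next patient → 36; now {}
insert 59 → {59}
insert 41 → {59, 41}
treat next patient → 59; now {41}
treat next patient → 41; now {}
insert 39 → {39}
insert 44 → {44, 39}
treat next patient → 44; now {39}
insert 54 → {54, 39}
insert 38 → {54, 39, 38}
insert 60 → {60, 54, 39, 38}
insert 43 → {60, 54, 43, 39, 38}
insert 33 → {60, 54, 43, 39, 38, 33}
treat next patient → 60; now {54, 43, 39, 38, 33}
treat next patient → 54; now {43, 39, 38, 33}
treat next patient → 43; now {39, 38, 33}
insert 49 → {49, 39, 38, 33}
treat next patient → 49; now {39, 38, 33}
insert 37 → {39, 38, 37, 33}
insert 58 → {58, 39, 38, 37, 33}

64, 56, 36, 59, 41, 44, 60, 54, 43, 49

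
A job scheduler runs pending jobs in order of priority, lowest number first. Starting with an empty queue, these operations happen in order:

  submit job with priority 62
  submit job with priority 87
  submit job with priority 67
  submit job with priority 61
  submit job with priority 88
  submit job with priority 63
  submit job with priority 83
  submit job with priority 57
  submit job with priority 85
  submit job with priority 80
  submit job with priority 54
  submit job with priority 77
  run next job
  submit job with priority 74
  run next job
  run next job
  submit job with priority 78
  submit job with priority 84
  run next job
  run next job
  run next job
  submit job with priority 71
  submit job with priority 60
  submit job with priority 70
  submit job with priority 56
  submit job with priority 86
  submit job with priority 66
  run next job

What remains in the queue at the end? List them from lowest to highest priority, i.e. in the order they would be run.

60 → 66 → 70 → 71 → 74 → 77 → 78 → 80 → 83 → 84 → 85 → 86 → 87 → 88

insert 62 → {62}
insert 87 → {62, 87}
insert 67 → {62, 67, 87}
insert 61 → {61, 62, 67, 87}
insert 88 → {61, 62, 67, 87, 88}
insert 63 → {61, 62, 63, 67, 87, 88}
insert 83 → {61, 62, 63, 67, 83, 87, 88}
insert 57 → {57, 61, 62, 63, 67, 83, 87, 88}
insert 85 → {57, 61, 62, 63, 67, 83, 85, 87, 88}
insert 80 → {57, 61, 62, 63, 67, 80, 83, 85, 87, 88}
insert 54 → {54, 57, 61, 62, 63, 67, 80, 83, 85, 87, 88}
insert 77 → {54, 57, 61, 62, 63, 67, 77, 80, 83, 85, 87, 88}
run next job → 54; now {57, 61, 62, 63, 67, 77, 80, 83, 85, 87, 88}
insert 74 → {57, 61, 62, 63, 67, 74, 77, 80, 83, 85, 87, 88}
run next job → 57; now {61, 62, 63, 67, 74, 77, 80, 83, 85, 87, 88}
run next job → 61; now {62, 63, 67, 74, 77, 80, 83, 85, 87, 88}
insert 78 → {62, 63, 67, 74, 77, 78, 80, 83, 85, 87, 88}
insert 84 → {62, 63, 67, 74, 77, 78, 80, 83, 84, 85, 87, 88}
run next job → 62; now {63, 67, 74, 77, 78, 80, 83, 84, 85, 87, 88}
run next job → 63; now {67, 74, 77, 78, 80, 83, 84, 85, 87, 88}
run next job → 67; now {74, 77, 78, 80, 83, 84, 85, 87, 88}
insert 71 → {71, 74, 77, 78, 80, 83, 84, 85, 87, 88}
insert 60 → {60, 71, 74, 77, 78, 80, 83, 84, 85, 87, 88}
insert 70 → {60, 70, 71, 74, 77, 78, 80, 83, 84, 85, 87, 88}
insert 56 → {56, 60, 70, 71, 74, 77, 78, 80, 83, 84, 85, 87, 88}
insert 86 → {56, 60, 70, 71, 74, 77, 78, 80, 83, 84, 85, 86, 87, 88}
insert 66 → {56, 60, 66, 70, 71, 74, 77, 78, 80, 83, 84, 85, 86, 87, 88}
run next job → 56; now {60, 66, 70, 71, 74, 77, 78, 80, 83, 84, 85, 86, 87, 88}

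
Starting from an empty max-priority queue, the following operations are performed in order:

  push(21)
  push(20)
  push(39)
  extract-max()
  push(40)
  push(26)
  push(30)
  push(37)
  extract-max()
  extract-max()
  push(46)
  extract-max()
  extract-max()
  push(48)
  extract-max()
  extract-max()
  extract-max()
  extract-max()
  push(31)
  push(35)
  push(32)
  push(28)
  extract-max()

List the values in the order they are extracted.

39 → 40 → 37 → 46 → 30 → 48 → 26 → 21 → 20 → 35

insert 21 → {21}
insert 20 → {21, 20}
insert 39 → {39, 21, 20}
extract-max → 39; now {21, 20}
insert 40 → {40, 21, 20}
insert 26 → {40, 26, 21, 20}
insert 30 → {40, 30, 26, 21, 20}
insert 37 → {40, 37, 30, 26, 21, 20}
extract-max → 40; now {37, 30, 26, 21, 20}
extract-max → 37; now {30, 26, 21, 20}
insert 46 → {46, 30, 26, 21, 20}
extract-max → 46; now {30, 26, 21, 20}
extract-max → 30; now {26, 21, 20}
insert 48 → {48, 26, 21, 20}
extract-max → 48; now {26, 21, 20}
extract-max → 26; now {21, 20}
extract-max → 21; now {20}
extract-max → 20; now {}
insert 31 → {31}
insert 35 → {35, 31}
insert 32 → {35, 32, 31}
insert 28 → {35, 32, 31, 28}
extract-max → 35; now {32, 31, 28}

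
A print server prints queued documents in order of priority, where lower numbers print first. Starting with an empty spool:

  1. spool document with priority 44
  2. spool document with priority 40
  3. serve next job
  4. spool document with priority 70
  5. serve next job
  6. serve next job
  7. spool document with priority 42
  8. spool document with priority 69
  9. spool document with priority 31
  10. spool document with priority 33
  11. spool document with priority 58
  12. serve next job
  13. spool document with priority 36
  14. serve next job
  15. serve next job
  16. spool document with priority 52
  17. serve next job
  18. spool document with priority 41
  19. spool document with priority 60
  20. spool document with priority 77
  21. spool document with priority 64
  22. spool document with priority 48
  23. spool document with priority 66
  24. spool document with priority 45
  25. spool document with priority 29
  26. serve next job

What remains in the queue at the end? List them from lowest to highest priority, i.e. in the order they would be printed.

insert 44 → {44}
insert 40 → {40, 44}
serve next job → 40; now {44}
insert 70 → {44, 70}
serve next job → 44; now {70}
serve next job → 70; now {}
insert 42 → {42}
insert 69 → {42, 69}
insert 31 → {31, 42, 69}
insert 33 → {31, 33, 42, 69}
insert 58 → {31, 33, 42, 58, 69}
serve next job → 31; now {33, 42, 58, 69}
insert 36 → {33, 36, 42, 58, 69}
serve next job → 33; now {36, 42, 58, 69}
serve next job → 36; now {42, 58, 69}
insert 52 → {42, 52, 58, 69}
serve next job → 42; now {52, 58, 69}
insert 41 → {41, 52, 58, 69}
insert 60 → {41, 52, 58, 60, 69}
insert 77 → {41, 52, 58, 60, 69, 77}
insert 64 → {41, 52, 58, 60, 64, 69, 77}
insert 48 → {41, 48, 52, 58, 60, 64, 69, 77}
insert 66 → {41, 48, 52, 58, 60, 64, 66, 69, 77}
insert 45 → {41, 45, 48, 52, 58, 60, 64, 66, 69, 77}
insert 29 → {29, 41, 45, 48, 52, 58, 60, 64, 66, 69, 77}
serve next job → 29; now {41, 45, 48, 52, 58, 60, 64, 66, 69, 77}

[41, 45, 48, 52, 58, 60, 64, 66, 69, 77]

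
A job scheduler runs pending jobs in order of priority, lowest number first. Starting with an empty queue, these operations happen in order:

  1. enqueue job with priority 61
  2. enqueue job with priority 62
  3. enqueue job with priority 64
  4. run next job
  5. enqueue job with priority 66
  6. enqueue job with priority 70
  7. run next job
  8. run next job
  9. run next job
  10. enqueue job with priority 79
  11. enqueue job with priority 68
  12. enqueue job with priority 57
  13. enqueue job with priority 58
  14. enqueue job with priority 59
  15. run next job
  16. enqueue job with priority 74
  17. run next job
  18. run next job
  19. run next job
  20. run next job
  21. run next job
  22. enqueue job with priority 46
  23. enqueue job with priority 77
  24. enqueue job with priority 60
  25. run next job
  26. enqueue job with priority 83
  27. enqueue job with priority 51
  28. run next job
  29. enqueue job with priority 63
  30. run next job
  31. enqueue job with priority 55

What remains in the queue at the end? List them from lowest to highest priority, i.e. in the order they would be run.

55, 63, 77, 79, 83

insert 61 → {61}
insert 62 → {61, 62}
insert 64 → {61, 62, 64}
run next job → 61; now {62, 64}
insert 66 → {62, 64, 66}
insert 70 → {62, 64, 66, 70}
run next job → 62; now {64, 66, 70}
run next job → 64; now {66, 70}
run next job → 66; now {70}
insert 79 → {70, 79}
insert 68 → {68, 70, 79}
insert 57 → {57, 68, 70, 79}
insert 58 → {57, 58, 68, 70, 79}
insert 59 → {57, 58, 59, 68, 70, 79}
run next job → 57; now {58, 59, 68, 70, 79}
insert 74 → {58, 59, 68, 70, 74, 79}
run next job → 58; now {59, 68, 70, 74, 79}
run next job → 59; now {68, 70, 74, 79}
run next job → 68; now {70, 74, 79}
run next job → 70; now {74, 79}
run next job → 74; now {79}
insert 46 → {46, 79}
insert 77 → {46, 77, 79}
insert 60 → {46, 60, 77, 79}
run next job → 46; now {60, 77, 79}
insert 83 → {60, 77, 79, 83}
insert 51 → {51, 60, 77, 79, 83}
run next job → 51; now {60, 77, 79, 83}
insert 63 → {60, 63, 77, 79, 83}
run next job → 60; now {63, 77, 79, 83}
insert 55 → {55, 63, 77, 79, 83}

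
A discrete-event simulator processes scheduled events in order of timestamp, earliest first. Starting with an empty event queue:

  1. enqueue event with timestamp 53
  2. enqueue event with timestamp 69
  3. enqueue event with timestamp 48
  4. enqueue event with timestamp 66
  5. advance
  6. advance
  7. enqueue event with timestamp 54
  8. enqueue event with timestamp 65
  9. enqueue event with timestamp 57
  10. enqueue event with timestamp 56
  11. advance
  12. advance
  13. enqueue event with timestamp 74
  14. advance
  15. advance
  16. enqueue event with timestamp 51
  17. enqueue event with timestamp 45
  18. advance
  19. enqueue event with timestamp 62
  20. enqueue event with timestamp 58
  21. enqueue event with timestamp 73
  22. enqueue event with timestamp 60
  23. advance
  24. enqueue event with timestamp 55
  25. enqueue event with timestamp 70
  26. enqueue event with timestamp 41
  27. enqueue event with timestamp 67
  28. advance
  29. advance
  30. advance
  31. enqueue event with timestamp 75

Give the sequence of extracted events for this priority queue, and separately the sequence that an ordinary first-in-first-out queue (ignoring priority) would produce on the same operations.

priority queue: 48, 53, 54, 56, 57, 65, 45, 51, 41, 55, 58; FIFO queue: 53, 69, 48, 66, 54, 65, 57, 56, 74, 51, 45

insert 53 → {53}
insert 69 → {53, 69}
insert 48 → {48, 53, 69}
insert 66 → {48, 53, 66, 69}
advance → 48; now {53, 66, 69}
advance → 53; now {66, 69}
insert 54 → {54, 66, 69}
insert 65 → {54, 65, 66, 69}
insert 57 → {54, 57, 65, 66, 69}
insert 56 → {54, 56, 57, 65, 66, 69}
advance → 54; now {56, 57, 65, 66, 69}
advance → 56; now {57, 65, 66, 69}
insert 74 → {57, 65, 66, 69, 74}
advance → 57; now {65, 66, 69, 74}
advance → 65; now {66, 69, 74}
insert 51 → {51, 66, 69, 74}
insert 45 → {45, 51, 66, 69, 74}
advance → 45; now {51, 66, 69, 74}
insert 62 → {51, 62, 66, 69, 74}
insert 58 → {51, 58, 62, 66, 69, 74}
insert 73 → {51, 58, 62, 66, 69, 73, 74}
insert 60 → {51, 58, 60, 62, 66, 69, 73, 74}
advance → 51; now {58, 60, 62, 66, 69, 73, 74}
insert 55 → {55, 58, 60, 62, 66, 69, 73, 74}
insert 70 → {55, 58, 60, 62, 66, 69, 70, 73, 74}
insert 41 → {41, 55, 58, 60, 62, 66, 69, 70, 73, 74}
insert 67 → {41, 55, 58, 60, 62, 66, 67, 69, 70, 73, 74}
advance → 41; now {55, 58, 60, 62, 66, 67, 69, 70, 73, 74}
advance → 55; now {58, 60, 62, 66, 67, 69, 70, 73, 74}
advance → 58; now {60, 62, 66, 67, 69, 70, 73, 74}
insert 75 → {60, 62, 66, 67, 69, 70, 73, 74, 75}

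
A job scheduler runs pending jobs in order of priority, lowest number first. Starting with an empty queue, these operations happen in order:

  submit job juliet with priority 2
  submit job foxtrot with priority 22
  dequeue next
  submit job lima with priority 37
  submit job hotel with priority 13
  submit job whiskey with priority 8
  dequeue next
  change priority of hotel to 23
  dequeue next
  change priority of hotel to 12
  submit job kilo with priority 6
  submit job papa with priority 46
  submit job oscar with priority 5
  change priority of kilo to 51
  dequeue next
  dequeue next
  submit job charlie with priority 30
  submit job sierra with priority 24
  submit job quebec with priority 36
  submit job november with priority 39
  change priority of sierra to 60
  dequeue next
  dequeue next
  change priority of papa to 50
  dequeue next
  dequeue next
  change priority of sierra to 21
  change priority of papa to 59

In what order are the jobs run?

add juliet (priority 2) → {juliet:2}
add foxtrot (priority 22) → {juliet:2, foxtrot:22}
dequeue next → juliet; now {foxtrot:22}
add lima (priority 37) → {foxtrot:22, lima:37}
add hotel (priority 13) → {hotel:13, foxtrot:22, lima:37}
add whiskey (priority 8) → {whiskey:8, hotel:13, foxtrot:22, lima:37}
dequeue next → whiskey; now {hotel:13, foxtrot:22, lima:37}
update hotel to priority 23 → {foxtrot:22, hotel:23, lima:37}
dequeue next → foxtrot; now {hotel:23, lima:37}
update hotel to priority 12 → {hotel:12, lima:37}
add kilo (priority 6) → {kilo:6, hotel:12, lima:37}
add papa (priority 46) → {kilo:6, hotel:12, lima:37, papa:46}
add oscar (priority 5) → {oscar:5, kilo:6, hotel:12, lima:37, papa:46}
update kilo to priority 51 → {oscar:5, hotel:12, lima:37, papa:46, kilo:51}
dequeue next → oscar; now {hotel:12, lima:37, papa:46, kilo:51}
dequeue next → hotel; now {lima:37, papa:46, kilo:51}
add charlie (priority 30) → {charlie:30, lima:37, papa:46, kilo:51}
add sierra (priority 24) → {sierra:24, charlie:30, lima:37, papa:46, kilo:51}
add quebec (priority 36) → {sierra:24, charlie:30, quebec:36, lima:37, papa:46, kilo:51}
add november (priority 39) → {sierra:24, charlie:30, quebec:36, lima:37, november:39, papa:46, kilo:51}
update sierra to priority 60 → {charlie:30, quebec:36, lima:37, november:39, papa:46, kilo:51, sierra:60}
dequeue next → charlie; now {quebec:36, lima:37, november:39, papa:46, kilo:51, sierra:60}
dequeue next → quebec; now {lima:37, november:39, papa:46, kilo:51, sierra:60}
update papa to priority 50 → {lima:37, november:39, papa:50, kilo:51, sierra:60}
dequeue next → lima; now {november:39, papa:50, kilo:51, sierra:60}
dequeue next → november; now {papa:50, kilo:51, sierra:60}
update sierra to priority 21 → {sierra:21, papa:50, kilo:51}
update papa to priority 59 → {sierra:21, kilo:51, papa:59}

[juliet, whiskey, foxtrot, oscar, hotel, charlie, quebec, lima, november]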